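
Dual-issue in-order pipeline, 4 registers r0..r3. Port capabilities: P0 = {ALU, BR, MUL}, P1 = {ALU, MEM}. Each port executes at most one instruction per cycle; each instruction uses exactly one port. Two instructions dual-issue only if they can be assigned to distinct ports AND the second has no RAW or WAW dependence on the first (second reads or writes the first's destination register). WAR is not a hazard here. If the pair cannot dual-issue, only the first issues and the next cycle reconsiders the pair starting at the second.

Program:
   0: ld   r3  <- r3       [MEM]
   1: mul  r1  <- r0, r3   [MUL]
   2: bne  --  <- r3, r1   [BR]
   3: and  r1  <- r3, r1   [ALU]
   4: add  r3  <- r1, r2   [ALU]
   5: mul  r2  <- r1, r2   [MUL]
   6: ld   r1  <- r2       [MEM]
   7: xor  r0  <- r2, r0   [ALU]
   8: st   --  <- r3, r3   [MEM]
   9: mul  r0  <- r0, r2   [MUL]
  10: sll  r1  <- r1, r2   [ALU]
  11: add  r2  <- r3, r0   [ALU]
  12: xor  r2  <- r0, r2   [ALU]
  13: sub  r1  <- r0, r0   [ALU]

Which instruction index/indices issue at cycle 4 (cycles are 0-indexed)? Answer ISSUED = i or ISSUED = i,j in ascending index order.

t=0 i0:ld.MEM ; RAW r3
t=1 i1:mul.MUL ; no-port MUL/BR
t=2 i2+i3:bne.BR+and.ALU ; 2-wide
t=3 i4+i5:add.ALU+mul.MUL ; 2-wide
t=4 i6+i7:ld.MEM+xor.ALU ; 2-wide
t=5 i8+i9:st.MEM+mul.MUL ; 2-wide
t=6 i10+i11:sll.ALU+add.ALU ; 2-wide
t=7 i12+i13:xor.ALU+sub.ALU ; 2-wide

ISSUED = 6,7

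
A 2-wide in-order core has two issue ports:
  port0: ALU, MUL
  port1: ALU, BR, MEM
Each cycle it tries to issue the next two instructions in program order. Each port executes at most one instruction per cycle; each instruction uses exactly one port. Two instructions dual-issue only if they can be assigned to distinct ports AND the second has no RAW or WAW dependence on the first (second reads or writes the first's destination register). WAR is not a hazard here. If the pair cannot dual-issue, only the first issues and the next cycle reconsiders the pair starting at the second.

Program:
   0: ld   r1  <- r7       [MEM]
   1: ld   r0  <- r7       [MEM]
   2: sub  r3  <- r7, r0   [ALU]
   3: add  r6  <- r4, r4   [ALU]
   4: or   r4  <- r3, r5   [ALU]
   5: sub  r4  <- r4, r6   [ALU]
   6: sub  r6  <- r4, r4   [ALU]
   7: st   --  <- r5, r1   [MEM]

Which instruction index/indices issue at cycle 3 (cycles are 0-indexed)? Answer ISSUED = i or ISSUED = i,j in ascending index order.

c0: i0 ld  no-port MEM/MEM
c1: i1 ld  RAW r0
c2: i2,i3 sub+add  dual
c3: i4 or  RAW+WAW r4
c4: i5 sub  RAW r4
c5: i6,i7 sub+st  dual

ISSUED = 4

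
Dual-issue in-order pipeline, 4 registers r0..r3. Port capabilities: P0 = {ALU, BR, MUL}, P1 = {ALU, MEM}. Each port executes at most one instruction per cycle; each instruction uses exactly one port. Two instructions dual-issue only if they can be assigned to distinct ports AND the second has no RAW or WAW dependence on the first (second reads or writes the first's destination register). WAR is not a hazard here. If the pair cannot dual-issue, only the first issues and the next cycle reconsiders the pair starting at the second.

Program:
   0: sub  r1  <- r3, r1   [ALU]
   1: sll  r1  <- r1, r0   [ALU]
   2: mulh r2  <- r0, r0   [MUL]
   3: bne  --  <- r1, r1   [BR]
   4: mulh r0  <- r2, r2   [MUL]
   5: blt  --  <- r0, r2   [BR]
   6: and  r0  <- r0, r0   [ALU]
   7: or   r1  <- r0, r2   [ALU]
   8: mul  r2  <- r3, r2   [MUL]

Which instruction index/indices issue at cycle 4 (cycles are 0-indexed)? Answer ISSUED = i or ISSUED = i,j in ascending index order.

ISSUED = 5,6

0. sub.ALU @i0  | RAW+WAW r1
1. sll.ALU/mulh.MUL @i1,i2  | 2-wide
2. bne.BR @i3  | no-port BR/MUL
3. mulh.MUL @i4  | no-port MUL/BR
4. blt.BR/and.ALU @i5,i6  | 2-wide
5. or.ALU/mul.MUL @i7,i8  | 2-wide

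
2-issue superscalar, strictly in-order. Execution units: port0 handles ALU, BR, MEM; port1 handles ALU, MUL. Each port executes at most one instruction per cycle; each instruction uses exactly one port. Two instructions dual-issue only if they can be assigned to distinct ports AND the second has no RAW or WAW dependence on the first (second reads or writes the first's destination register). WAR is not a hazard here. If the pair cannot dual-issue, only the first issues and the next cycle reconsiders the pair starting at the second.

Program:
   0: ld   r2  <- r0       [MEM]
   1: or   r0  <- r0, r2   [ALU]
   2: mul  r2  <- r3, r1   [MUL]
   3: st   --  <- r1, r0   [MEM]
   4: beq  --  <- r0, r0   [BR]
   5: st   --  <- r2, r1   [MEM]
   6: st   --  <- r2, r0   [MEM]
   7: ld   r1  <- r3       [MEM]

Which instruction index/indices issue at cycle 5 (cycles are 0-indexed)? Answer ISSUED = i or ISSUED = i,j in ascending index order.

ISSUED = 6

#0 head=0: ld.MEM i0 RAW r2
#1 head=1: or.ALU/mul.MUL i1+i2 2-wide
#2 head=3: st.MEM i3 no-port MEM/BR
#3 head=4: beq.BR i4 no-port BR/MEM
#4 head=5: st.MEM i5 no-port MEM/MEM
#5 head=6: st.MEM i6 no-port MEM/MEM
#6 head=7: ld.MEM i7 tail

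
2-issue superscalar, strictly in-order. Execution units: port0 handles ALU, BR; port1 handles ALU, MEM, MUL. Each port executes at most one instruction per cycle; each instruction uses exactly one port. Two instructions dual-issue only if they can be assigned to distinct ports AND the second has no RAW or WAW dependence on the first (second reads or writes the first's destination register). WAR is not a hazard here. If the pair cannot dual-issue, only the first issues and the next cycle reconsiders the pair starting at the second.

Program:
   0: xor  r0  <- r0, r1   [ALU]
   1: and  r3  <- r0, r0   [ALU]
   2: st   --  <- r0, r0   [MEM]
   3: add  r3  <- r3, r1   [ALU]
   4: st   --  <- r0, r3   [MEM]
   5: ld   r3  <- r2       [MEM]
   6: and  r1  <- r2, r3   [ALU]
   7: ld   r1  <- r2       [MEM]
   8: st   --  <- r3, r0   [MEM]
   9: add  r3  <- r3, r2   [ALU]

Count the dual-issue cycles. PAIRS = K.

t=0 i0:xor ; RAW r0
t=1 i1/i2:and/st ; dual
t=2 i3:add ; RAW r3
t=3 i4:st ; no-port MEM/MEM
t=4 i5:ld ; RAW r3
t=5 i6:and ; WAW r1
t=6 i7:ld ; no-port MEM/MEM
t=7 i8/i9:st/add ; dual

PAIRS = 2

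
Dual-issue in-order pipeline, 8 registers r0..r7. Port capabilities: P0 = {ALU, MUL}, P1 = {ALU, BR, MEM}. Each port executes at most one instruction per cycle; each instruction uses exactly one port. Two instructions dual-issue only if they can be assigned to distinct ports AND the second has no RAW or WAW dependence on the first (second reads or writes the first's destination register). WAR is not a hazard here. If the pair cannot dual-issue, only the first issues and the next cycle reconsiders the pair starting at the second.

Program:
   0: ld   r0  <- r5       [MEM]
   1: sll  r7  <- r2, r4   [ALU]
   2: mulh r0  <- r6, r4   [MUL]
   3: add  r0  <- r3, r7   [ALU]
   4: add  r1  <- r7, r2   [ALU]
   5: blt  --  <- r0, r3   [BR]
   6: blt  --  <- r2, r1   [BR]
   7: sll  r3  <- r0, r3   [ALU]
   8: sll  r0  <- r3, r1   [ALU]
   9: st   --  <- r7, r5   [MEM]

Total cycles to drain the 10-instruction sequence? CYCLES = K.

CYCLES = 6

c0: i0+i1 ld.MEM+sll.ALU  2-wide
c1: i2 mulh.MUL  WAW r0
c2: i3+i4 add.ALU+add.ALU  2-wide
c3: i5 blt.BR  no-port BR/BR
c4: i6+i7 blt.BR+sll.ALU  2-wide
c5: i8+i9 sll.ALU+st.MEM  2-wide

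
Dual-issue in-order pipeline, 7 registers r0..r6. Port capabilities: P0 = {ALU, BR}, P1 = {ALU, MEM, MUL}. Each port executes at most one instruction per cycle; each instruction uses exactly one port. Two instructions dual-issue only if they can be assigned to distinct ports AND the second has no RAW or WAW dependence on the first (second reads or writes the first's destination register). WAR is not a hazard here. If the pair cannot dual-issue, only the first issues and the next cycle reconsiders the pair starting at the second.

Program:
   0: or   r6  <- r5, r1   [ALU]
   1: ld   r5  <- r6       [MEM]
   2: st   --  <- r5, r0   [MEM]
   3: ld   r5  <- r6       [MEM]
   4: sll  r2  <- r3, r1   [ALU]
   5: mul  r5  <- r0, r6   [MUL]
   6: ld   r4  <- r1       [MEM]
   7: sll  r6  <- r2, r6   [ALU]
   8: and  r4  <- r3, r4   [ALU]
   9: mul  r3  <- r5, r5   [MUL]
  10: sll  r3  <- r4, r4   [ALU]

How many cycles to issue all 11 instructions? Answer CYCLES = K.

c0: i0 or  RAW r6
c1: i1 ld  no-port MEM/MEM
c2: i2 st  no-port MEM/MEM
c3: i3+i4 ld;sll  pair
c4: i5 mul  no-port MUL/MEM
c5: i6+i7 ld;sll  pair
c6: i8+i9 and;mul  pair
c7: i10 sll  tail

CYCLES = 8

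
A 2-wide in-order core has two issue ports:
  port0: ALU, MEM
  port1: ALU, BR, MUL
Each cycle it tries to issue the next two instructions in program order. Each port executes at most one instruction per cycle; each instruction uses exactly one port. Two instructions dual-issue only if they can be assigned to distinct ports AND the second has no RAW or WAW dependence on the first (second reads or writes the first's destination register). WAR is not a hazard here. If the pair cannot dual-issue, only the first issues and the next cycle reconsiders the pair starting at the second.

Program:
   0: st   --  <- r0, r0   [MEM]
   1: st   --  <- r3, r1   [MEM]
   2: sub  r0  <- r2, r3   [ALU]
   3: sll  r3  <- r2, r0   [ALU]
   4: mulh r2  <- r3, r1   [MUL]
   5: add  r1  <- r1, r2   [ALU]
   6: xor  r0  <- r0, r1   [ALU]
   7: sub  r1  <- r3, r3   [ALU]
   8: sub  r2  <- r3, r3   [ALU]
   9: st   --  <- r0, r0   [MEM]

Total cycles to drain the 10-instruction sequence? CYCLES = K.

#0 head=0: st.MEM i0 no-port MEM/MEM
#1 head=1: st.MEM;sub.ALU i1+i2 dual
#2 head=3: sll.ALU i3 RAW r3
#3 head=4: mulh.MUL i4 RAW r2
#4 head=5: add.ALU i5 RAW r1
#5 head=6: xor.ALU;sub.ALU i6+i7 dual
#6 head=8: sub.ALU;st.MEM i8+i9 dual

CYCLES = 7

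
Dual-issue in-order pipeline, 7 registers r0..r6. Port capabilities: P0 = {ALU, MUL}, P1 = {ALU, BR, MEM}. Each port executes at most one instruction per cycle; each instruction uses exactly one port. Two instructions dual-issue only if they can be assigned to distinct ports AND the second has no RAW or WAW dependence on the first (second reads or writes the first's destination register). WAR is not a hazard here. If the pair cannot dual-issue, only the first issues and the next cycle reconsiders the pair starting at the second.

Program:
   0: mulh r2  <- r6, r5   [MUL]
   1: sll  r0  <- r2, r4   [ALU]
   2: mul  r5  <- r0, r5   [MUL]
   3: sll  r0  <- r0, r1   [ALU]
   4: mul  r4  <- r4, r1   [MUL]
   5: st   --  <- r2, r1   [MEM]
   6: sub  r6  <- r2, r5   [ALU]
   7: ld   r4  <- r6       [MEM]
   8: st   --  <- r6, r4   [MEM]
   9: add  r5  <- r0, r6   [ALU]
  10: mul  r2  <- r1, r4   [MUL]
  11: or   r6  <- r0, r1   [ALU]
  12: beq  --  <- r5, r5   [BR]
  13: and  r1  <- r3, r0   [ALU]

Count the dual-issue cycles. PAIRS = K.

PAIRS = 5

c0: i0 mulh.MUL  RAW r2
c1: i1 sll.ALU  RAW r0
c2: i2+i3 mul.MUL sll.ALU  2-wide
c3: i4+i5 mul.MUL st.MEM  2-wide
c4: i6 sub.ALU  RAW r6
c5: i7 ld.MEM  no-port MEM/MEM
c6: i8+i9 st.MEM add.ALU  2-wide
c7: i10+i11 mul.MUL or.ALU  2-wide
c8: i12+i13 beq.BR and.ALU  2-wide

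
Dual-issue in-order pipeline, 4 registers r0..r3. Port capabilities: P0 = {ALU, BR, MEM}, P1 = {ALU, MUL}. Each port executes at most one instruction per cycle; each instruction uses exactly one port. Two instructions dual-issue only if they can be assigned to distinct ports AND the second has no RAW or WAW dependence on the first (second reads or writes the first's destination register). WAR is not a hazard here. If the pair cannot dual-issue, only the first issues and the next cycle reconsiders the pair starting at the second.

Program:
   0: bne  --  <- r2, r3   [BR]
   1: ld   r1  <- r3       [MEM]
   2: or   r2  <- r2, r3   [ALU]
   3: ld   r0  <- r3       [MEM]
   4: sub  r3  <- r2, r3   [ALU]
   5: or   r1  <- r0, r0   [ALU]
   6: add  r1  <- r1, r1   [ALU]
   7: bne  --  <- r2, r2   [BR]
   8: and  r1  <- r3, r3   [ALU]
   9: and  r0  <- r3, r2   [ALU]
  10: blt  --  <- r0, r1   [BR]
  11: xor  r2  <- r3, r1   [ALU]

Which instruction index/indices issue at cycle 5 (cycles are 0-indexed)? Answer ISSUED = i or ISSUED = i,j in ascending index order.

c0: i0 bne  no-port BR/MEM
c1: i1&i2 ld;or  pair
c2: i3&i4 ld;sub  pair
c3: i5 or  RAW+WAW r1
c4: i6&i7 add;bne  pair
c5: i8&i9 and;and  pair
c6: i10&i11 blt;xor  pair

ISSUED = 8,9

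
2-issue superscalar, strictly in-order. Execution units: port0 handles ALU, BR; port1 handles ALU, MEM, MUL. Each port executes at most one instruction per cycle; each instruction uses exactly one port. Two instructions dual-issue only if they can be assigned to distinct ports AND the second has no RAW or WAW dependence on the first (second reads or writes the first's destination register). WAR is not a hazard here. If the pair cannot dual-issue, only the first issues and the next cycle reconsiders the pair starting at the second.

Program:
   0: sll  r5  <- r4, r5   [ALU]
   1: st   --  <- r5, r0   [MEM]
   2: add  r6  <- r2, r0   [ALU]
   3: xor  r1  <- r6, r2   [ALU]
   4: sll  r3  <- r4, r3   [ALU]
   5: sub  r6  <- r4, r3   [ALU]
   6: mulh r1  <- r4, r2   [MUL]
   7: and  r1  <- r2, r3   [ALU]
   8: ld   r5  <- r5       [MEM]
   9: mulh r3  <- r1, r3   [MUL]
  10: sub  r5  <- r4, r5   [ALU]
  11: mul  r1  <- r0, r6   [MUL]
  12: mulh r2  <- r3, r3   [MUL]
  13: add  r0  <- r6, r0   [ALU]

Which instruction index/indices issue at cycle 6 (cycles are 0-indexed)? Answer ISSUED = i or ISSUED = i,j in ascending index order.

  cy0 -> i0 (sll.ALU) RAW r5
  cy1 -> i1,i2 (st.MEM add.ALU) 2-wide
  cy2 -> i3,i4 (xor.ALU sll.ALU) 2-wide
  cy3 -> i5,i6 (sub.ALU mulh.MUL) 2-wide
  cy4 -> i7,i8 (and.ALU ld.MEM) 2-wide
  cy5 -> i9,i10 (mulh.MUL sub.ALU) 2-wide
  cy6 -> i11 (mul.MUL) no-port MUL/MUL
  cy7 -> i12,i13 (mulh.MUL add.ALU) 2-wide

ISSUED = 11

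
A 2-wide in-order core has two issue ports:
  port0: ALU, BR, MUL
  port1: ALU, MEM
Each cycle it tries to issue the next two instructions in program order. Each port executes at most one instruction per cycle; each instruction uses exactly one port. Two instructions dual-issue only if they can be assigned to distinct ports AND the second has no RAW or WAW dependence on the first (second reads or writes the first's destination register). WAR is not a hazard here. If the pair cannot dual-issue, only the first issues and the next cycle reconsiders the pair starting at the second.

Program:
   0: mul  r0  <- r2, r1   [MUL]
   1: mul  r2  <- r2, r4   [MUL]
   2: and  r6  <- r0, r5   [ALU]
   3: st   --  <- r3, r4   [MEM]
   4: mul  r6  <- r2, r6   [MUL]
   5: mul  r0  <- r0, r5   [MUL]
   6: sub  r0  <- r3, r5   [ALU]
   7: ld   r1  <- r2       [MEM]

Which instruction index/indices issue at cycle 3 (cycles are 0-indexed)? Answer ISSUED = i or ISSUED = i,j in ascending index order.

ISSUED = 5

0. mul.MUL @i0  | no-port MUL/MUL
1. mul.MUL and.ALU @i1,i2  | pair
2. st.MEM mul.MUL @i3,i4  | pair
3. mul.MUL @i5  | WAW r0
4. sub.ALU ld.MEM @i6,i7  | pair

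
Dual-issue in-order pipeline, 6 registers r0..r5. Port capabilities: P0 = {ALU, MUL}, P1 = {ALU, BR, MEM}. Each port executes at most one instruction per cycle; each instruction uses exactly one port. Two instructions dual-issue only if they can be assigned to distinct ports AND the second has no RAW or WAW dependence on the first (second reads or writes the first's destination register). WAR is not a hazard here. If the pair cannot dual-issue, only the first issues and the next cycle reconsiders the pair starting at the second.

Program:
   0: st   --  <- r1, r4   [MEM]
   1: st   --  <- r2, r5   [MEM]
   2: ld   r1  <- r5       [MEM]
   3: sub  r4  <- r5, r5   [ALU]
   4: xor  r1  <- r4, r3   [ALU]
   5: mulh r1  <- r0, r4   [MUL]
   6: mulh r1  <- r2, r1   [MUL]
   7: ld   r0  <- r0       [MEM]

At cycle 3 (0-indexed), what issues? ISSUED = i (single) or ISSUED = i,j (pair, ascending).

t=0 i0:st ; no-port MEM/MEM
t=1 i1:st ; no-port MEM/MEM
t=2 i2&i3:ld sub ; dual
t=3 i4:xor ; WAW r1
t=4 i5:mulh ; no-port MUL/MUL
t=5 i6&i7:mulh ld ; dual

ISSUED = 4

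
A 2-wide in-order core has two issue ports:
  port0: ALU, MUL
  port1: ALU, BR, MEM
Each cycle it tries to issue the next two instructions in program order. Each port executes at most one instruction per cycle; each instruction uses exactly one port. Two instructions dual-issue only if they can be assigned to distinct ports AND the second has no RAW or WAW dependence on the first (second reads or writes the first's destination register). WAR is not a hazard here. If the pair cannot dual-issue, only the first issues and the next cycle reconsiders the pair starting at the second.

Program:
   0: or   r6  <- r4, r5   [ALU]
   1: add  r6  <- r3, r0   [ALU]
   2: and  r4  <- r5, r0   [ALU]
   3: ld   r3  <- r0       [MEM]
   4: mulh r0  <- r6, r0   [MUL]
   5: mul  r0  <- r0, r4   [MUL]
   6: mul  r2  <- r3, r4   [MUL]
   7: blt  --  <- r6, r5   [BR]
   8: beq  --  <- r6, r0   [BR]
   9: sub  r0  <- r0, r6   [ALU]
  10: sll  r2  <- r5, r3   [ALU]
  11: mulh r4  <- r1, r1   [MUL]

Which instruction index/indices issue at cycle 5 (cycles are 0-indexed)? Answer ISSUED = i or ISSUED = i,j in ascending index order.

c0: i0 or.ALU  WAW r6
c1: i1/i2 add.ALU+and.ALU  dual
c2: i3/i4 ld.MEM+mulh.MUL  dual
c3: i5 mul.MUL  no-port MUL/MUL
c4: i6/i7 mul.MUL+blt.BR  dual
c5: i8/i9 beq.BR+sub.ALU  dual
c6: i10/i11 sll.ALU+mulh.MUL  dual

ISSUED = 8,9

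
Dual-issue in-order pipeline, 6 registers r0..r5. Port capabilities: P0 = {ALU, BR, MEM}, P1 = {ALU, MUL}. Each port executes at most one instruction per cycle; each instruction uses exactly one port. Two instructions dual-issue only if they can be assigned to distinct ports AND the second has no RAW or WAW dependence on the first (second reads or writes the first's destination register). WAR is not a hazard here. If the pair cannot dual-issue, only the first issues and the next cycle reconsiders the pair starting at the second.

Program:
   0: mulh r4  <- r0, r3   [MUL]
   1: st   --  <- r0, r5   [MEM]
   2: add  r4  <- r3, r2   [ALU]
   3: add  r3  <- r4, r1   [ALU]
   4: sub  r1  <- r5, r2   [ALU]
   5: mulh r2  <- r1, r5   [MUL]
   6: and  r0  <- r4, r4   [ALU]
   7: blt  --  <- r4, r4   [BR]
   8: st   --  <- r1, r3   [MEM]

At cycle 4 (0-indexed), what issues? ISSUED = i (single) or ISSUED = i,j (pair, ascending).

ISSUED = 7

c0: i0,i1 mulh.MUL+st.MEM  pair
c1: i2 add.ALU  RAW r4
c2: i3,i4 add.ALU+sub.ALU  pair
c3: i5,i6 mulh.MUL+and.ALU  pair
c4: i7 blt.BR  no-port BR/MEM
c5: i8 st.MEM  tail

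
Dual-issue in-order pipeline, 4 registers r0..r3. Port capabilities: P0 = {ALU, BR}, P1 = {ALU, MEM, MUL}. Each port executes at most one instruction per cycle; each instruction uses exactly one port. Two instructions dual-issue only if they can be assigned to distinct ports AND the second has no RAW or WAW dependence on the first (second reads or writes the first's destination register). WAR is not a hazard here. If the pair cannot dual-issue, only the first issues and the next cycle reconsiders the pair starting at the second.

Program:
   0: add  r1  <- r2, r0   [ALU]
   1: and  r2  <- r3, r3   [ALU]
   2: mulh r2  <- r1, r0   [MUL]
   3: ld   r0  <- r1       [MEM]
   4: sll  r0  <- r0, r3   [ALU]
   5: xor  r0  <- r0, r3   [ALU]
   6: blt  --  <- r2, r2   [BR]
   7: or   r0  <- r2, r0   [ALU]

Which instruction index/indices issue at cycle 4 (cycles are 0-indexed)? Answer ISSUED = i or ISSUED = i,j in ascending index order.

t=0 i0+i1:add and ; dual
t=1 i2:mulh ; no-port MUL/MEM
t=2 i3:ld ; RAW+WAW r0
t=3 i4:sll ; RAW+WAW r0
t=4 i5+i6:xor blt ; dual
t=5 i7:or ; tail

ISSUED = 5,6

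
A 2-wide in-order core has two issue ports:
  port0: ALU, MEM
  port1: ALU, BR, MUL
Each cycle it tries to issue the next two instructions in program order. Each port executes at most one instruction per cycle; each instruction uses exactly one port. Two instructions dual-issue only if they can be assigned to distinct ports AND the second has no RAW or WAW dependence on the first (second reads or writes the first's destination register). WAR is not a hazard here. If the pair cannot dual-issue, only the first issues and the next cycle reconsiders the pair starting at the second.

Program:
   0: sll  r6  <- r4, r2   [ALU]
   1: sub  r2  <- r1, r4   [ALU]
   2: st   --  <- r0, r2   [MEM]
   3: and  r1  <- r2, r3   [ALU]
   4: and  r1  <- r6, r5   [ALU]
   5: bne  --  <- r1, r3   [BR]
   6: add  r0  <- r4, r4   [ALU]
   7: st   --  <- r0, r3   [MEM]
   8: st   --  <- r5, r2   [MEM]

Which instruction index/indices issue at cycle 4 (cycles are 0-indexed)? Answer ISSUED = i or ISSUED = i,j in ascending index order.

c0: i0,i1 sll;sub  pair
c1: i2,i3 st;and  pair
c2: i4 and  RAW r1
c3: i5,i6 bne;add  pair
c4: i7 st  no-port MEM/MEM
c5: i8 st  tail

ISSUED = 7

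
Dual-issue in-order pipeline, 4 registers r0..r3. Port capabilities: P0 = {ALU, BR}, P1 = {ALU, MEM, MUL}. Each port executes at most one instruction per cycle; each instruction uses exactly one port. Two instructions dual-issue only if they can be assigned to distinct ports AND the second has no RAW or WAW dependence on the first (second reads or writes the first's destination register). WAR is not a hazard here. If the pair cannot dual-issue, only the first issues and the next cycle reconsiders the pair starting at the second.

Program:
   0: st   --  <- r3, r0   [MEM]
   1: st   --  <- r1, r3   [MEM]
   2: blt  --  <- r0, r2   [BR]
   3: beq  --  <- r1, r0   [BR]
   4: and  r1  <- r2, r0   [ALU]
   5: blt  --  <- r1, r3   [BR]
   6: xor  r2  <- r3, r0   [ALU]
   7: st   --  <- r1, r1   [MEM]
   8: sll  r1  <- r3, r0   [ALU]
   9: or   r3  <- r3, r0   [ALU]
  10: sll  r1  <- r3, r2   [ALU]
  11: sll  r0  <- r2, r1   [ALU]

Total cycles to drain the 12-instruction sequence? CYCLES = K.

CYCLES = 8

t=0 i0:st.MEM ; no-port MEM/MEM
t=1 i1/i2:st.MEM+blt.BR ; pair
t=2 i3/i4:beq.BR+and.ALU ; pair
t=3 i5/i6:blt.BR+xor.ALU ; pair
t=4 i7/i8:st.MEM+sll.ALU ; pair
t=5 i9:or.ALU ; RAW r3
t=6 i10:sll.ALU ; RAW r1
t=7 i11:sll.ALU ; tail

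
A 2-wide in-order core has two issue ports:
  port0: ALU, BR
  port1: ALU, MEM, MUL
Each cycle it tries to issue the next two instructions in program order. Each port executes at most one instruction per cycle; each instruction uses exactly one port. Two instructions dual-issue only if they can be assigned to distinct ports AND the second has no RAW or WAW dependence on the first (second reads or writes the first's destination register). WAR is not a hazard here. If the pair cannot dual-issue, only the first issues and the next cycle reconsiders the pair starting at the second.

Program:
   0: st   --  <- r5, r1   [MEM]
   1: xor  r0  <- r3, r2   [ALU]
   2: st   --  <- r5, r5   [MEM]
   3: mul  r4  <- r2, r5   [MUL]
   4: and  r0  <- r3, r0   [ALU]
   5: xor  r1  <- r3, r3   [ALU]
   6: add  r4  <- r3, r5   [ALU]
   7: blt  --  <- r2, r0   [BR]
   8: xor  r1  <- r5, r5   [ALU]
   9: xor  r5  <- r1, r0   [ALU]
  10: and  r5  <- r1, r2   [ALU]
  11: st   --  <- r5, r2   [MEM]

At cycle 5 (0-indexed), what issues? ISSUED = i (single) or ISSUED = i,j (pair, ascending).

ISSUED = 9

0. st.MEM;xor.ALU @i0/i1  | pair
1. st.MEM @i2  | no-port MEM/MUL
2. mul.MUL;and.ALU @i3/i4  | pair
3. xor.ALU;add.ALU @i5/i6  | pair
4. blt.BR;xor.ALU @i7/i8  | pair
5. xor.ALU @i9  | WAW r5
6. and.ALU @i10  | RAW r5
7. st.MEM @i11  | tail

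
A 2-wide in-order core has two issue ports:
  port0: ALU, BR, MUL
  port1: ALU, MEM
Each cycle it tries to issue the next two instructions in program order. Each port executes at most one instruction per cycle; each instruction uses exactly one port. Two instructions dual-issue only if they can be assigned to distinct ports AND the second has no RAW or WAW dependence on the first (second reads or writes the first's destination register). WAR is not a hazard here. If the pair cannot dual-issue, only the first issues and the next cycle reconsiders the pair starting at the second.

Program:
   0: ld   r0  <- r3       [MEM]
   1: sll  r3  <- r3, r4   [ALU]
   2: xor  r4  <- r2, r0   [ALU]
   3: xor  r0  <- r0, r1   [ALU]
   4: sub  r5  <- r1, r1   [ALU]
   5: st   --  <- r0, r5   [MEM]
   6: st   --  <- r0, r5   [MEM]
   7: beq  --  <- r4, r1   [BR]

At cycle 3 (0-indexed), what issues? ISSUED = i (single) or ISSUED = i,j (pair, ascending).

t=0 i0+i1:ld sll ; dual
t=1 i2+i3:xor xor ; dual
t=2 i4:sub ; RAW r5
t=3 i5:st ; no-port MEM/MEM
t=4 i6+i7:st beq ; dual

ISSUED = 5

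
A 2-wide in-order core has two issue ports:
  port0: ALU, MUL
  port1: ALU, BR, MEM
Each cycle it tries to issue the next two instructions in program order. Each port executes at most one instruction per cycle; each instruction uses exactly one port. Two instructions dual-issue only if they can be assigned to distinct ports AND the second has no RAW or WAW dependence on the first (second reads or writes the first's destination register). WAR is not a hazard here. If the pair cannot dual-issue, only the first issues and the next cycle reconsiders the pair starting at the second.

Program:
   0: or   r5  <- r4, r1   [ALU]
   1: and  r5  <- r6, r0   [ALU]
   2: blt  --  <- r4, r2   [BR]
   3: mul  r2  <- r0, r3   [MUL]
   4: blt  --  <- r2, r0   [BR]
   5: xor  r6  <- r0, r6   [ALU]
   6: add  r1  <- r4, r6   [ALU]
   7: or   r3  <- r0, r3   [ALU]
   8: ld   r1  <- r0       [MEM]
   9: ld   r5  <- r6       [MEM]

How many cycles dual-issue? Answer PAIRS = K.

c0: i0 or  WAW r5
c1: i1+i2 and/blt  pair
c2: i3 mul  RAW r2
c3: i4+i5 blt/xor  pair
c4: i6+i7 add/or  pair
c5: i8 ld  no-port MEM/MEM
c6: i9 ld  tail

PAIRS = 3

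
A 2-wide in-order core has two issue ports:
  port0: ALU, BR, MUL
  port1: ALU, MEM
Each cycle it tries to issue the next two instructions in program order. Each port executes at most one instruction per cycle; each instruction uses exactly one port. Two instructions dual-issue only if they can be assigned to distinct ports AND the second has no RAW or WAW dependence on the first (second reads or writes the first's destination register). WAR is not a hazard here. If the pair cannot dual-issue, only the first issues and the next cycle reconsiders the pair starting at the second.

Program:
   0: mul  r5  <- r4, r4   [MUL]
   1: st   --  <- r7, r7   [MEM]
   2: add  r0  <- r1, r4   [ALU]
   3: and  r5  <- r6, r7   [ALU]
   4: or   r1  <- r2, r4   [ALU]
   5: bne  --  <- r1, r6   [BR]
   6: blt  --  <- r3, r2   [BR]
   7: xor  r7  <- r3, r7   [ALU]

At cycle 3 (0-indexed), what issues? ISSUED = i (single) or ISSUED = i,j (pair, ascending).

ISSUED = 5

[0] i0&i1  mul st  -- 2-wide
[1] i2&i3  add and  -- 2-wide
[2] i4  or  -- RAW r1
[3] i5  bne  -- no-port BR/BR
[4] i6&i7  blt xor  -- 2-wide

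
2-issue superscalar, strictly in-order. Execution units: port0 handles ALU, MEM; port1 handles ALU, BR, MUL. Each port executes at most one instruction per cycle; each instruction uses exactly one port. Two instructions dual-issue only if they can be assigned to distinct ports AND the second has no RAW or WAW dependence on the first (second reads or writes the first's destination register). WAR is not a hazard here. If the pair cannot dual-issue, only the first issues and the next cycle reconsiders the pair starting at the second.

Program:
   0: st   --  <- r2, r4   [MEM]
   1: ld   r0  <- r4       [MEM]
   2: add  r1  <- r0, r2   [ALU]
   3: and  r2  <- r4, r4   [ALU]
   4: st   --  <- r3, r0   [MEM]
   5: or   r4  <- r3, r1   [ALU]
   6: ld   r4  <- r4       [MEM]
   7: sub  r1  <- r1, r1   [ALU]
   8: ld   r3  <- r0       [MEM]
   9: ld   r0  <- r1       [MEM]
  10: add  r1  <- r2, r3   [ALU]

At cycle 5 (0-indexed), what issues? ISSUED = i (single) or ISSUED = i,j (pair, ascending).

ISSUED = 8

  cy0 -> i0 (st) no-port MEM/MEM
  cy1 -> i1 (ld) RAW r0
  cy2 -> i2/i3 (add;and) pair
  cy3 -> i4/i5 (st;or) pair
  cy4 -> i6/i7 (ld;sub) pair
  cy5 -> i8 (ld) no-port MEM/MEM
  cy6 -> i9/i10 (ld;add) pair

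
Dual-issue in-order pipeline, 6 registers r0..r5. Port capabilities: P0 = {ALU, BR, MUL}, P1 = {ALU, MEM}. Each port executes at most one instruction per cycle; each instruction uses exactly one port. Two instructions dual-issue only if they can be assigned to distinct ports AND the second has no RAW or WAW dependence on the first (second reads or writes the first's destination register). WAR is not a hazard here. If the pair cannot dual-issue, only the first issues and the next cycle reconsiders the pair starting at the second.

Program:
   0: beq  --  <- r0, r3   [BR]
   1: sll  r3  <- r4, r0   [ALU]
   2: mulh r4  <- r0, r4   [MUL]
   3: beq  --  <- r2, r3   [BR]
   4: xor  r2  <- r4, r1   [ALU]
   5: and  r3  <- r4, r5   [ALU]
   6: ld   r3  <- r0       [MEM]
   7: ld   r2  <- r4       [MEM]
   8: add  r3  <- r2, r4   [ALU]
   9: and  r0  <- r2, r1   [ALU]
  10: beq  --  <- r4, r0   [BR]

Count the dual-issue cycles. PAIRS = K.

PAIRS = 3

[0] i0/i1  beq.BR sll.ALU  -- 2-wide
[1] i2  mulh.MUL  -- no-port MUL/BR
[2] i3/i4  beq.BR xor.ALU  -- 2-wide
[3] i5  and.ALU  -- WAW r3
[4] i6  ld.MEM  -- no-port MEM/MEM
[5] i7  ld.MEM  -- RAW r2
[6] i8/i9  add.ALU and.ALU  -- 2-wide
[7] i10  beq.BR  -- tail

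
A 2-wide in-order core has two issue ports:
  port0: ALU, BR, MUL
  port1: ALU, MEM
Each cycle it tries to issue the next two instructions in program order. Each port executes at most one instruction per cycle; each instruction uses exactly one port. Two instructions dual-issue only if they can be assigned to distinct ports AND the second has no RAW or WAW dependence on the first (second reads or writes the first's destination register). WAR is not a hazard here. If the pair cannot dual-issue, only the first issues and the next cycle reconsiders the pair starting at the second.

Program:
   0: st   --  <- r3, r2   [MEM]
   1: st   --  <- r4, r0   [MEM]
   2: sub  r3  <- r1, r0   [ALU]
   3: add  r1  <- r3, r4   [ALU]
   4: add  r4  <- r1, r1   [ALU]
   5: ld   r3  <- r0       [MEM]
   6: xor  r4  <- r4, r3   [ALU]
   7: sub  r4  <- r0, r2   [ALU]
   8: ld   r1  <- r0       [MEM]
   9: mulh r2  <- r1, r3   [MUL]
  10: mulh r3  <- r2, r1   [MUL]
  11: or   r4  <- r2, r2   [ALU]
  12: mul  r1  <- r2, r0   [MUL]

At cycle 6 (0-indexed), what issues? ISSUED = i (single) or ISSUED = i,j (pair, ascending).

#0 head=0: st.MEM i0 no-port MEM/MEM
#1 head=1: st.MEM+sub.ALU i1+i2 dual
#2 head=3: add.ALU i3 RAW r1
#3 head=4: add.ALU+ld.MEM i4+i5 dual
#4 head=6: xor.ALU i6 WAW r4
#5 head=7: sub.ALU+ld.MEM i7+i8 dual
#6 head=9: mulh.MUL i9 no-port MUL/MUL
#7 head=10: mulh.MUL+or.ALU i10+i11 dual
#8 head=12: mul.MUL i12 tail

ISSUED = 9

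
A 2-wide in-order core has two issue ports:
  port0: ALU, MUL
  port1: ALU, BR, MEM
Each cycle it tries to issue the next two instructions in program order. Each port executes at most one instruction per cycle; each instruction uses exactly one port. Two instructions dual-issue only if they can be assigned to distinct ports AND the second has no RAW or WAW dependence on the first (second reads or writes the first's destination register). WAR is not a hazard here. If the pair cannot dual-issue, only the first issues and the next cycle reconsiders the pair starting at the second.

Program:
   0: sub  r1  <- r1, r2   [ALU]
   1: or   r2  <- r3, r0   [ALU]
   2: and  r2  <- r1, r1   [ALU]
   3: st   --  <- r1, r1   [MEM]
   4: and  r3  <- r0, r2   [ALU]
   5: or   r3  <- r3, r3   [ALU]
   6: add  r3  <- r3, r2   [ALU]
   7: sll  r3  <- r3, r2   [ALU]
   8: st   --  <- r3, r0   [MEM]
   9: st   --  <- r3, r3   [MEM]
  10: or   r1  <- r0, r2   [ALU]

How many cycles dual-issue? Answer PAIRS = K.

  cy0 -> i0/i1 (sub.ALU+or.ALU) pair
  cy1 -> i2/i3 (and.ALU+st.MEM) pair
  cy2 -> i4 (and.ALU) RAW+WAW r3
  cy3 -> i5 (or.ALU) RAW+WAW r3
  cy4 -> i6 (add.ALU) RAW+WAW r3
  cy5 -> i7 (sll.ALU) RAW r3
  cy6 -> i8 (st.MEM) no-port MEM/MEM
  cy7 -> i9/i10 (st.MEM+or.ALU) pair

PAIRS = 3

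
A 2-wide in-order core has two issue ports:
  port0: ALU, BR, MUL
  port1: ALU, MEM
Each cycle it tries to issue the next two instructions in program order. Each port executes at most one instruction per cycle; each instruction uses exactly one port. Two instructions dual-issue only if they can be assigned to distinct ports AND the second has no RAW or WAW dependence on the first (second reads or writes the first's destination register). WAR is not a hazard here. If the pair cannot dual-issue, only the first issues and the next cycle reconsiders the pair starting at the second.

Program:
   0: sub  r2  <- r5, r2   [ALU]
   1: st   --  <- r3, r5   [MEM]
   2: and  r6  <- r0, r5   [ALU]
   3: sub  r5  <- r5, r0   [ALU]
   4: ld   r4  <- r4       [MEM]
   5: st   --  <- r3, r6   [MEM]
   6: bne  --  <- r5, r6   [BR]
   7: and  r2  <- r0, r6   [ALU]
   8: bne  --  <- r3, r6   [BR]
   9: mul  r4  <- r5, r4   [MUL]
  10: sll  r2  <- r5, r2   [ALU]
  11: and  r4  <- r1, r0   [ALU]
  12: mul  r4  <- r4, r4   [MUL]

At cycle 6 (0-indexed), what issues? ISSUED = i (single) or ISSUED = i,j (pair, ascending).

ISSUED = 11

[0] i0,i1  sub.ALU/st.MEM  -- pair
[1] i2,i3  and.ALU/sub.ALU  -- pair
[2] i4  ld.MEM  -- no-port MEM/MEM
[3] i5,i6  st.MEM/bne.BR  -- pair
[4] i7,i8  and.ALU/bne.BR  -- pair
[5] i9,i10  mul.MUL/sll.ALU  -- pair
[6] i11  and.ALU  -- RAW+WAW r4
[7] i12  mul.MUL  -- tail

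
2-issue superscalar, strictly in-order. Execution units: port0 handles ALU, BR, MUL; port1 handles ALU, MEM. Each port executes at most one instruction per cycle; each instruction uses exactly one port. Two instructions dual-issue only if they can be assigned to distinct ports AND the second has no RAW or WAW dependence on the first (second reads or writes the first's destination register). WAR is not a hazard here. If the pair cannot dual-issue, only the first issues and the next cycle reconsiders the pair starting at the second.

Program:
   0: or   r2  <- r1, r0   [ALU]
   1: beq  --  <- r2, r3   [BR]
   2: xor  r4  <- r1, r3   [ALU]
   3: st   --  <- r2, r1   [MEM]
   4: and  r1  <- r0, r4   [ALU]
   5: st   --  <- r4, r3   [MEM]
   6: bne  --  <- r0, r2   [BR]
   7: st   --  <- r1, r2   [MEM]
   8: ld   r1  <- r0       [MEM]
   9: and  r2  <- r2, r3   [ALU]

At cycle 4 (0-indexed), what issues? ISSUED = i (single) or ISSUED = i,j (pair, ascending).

ISSUED = 7

  cy0 -> i0 (or) RAW r2
  cy1 -> i1,i2 (beq+xor) pair
  cy2 -> i3,i4 (st+and) pair
  cy3 -> i5,i6 (st+bne) pair
  cy4 -> i7 (st) no-port MEM/MEM
  cy5 -> i8,i9 (ld+and) pair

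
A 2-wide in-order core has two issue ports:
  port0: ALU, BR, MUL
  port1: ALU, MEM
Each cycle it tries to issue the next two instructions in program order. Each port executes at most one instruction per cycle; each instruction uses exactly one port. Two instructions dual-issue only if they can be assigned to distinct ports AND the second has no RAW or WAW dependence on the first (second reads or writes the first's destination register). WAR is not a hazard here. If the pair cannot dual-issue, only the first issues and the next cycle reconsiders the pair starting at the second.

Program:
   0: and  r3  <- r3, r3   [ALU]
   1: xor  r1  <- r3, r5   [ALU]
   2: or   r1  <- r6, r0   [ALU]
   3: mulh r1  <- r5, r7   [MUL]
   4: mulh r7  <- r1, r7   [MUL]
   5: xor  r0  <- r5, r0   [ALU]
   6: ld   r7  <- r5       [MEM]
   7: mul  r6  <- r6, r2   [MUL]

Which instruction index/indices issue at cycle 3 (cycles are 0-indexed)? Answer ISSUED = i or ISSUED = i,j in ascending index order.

#0 head=0: and i0 RAW r3
#1 head=1: xor i1 WAW r1
#2 head=2: or i2 WAW r1
#3 head=3: mulh i3 no-port MUL/MUL
#4 head=4: mulh+xor i4&i5 2-wide
#5 head=6: ld+mul i6&i7 2-wide

ISSUED = 3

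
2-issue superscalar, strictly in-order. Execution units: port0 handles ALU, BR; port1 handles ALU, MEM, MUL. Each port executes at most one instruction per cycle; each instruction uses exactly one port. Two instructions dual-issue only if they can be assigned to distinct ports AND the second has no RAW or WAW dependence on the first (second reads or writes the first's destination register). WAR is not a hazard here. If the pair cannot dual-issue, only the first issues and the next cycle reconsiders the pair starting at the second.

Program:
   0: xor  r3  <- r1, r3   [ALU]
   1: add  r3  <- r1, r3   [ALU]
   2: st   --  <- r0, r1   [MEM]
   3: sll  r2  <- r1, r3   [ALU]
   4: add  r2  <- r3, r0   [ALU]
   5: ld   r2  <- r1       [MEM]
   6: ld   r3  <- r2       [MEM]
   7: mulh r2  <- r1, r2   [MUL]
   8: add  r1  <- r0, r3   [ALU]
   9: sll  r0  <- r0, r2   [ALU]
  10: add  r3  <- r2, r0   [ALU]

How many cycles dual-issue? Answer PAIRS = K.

0. xor.ALU @i0  | RAW+WAW r3
1. add.ALU st.MEM @i1,i2  | dual
2. sll.ALU @i3  | WAW r2
3. add.ALU @i4  | WAW r2
4. ld.MEM @i5  | no-port MEM/MEM
5. ld.MEM @i6  | no-port MEM/MUL
6. mulh.MUL add.ALU @i7,i8  | dual
7. sll.ALU @i9  | RAW r0
8. add.ALU @i10  | tail

PAIRS = 2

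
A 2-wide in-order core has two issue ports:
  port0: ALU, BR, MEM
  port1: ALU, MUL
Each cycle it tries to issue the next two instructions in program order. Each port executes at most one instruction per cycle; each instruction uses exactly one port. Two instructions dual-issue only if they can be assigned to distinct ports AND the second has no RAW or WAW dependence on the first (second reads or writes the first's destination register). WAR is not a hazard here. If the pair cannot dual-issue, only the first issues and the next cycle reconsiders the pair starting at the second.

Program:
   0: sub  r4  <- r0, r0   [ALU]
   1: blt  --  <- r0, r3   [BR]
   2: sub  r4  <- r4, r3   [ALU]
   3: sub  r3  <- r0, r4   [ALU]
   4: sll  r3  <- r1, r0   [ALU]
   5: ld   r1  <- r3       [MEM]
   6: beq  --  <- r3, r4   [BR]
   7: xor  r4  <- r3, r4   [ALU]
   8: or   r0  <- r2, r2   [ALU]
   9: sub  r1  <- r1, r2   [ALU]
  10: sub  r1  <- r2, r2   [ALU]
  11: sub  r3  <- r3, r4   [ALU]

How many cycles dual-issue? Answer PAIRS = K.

PAIRS = 4

0. sub blt @i0&i1  | pair
1. sub @i2  | RAW r4
2. sub @i3  | WAW r3
3. sll @i4  | RAW r3
4. ld @i5  | no-port MEM/BR
5. beq xor @i6&i7  | pair
6. or sub @i8&i9  | pair
7. sub sub @i10&i11  | pair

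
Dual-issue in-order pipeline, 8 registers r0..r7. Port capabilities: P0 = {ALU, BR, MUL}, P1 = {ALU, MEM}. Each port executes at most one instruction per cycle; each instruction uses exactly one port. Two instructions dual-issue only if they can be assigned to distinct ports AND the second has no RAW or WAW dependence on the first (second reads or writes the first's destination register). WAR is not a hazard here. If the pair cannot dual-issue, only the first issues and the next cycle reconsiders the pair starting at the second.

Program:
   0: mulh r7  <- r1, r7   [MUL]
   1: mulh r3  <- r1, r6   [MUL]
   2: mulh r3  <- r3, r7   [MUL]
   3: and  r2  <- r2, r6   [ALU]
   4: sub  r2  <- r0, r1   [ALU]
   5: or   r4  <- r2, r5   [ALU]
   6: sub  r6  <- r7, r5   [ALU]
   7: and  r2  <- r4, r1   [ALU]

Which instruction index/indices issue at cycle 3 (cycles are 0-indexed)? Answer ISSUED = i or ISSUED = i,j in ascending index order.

ISSUED = 4

0. mulh @i0  | no-port MUL/MUL
1. mulh @i1  | no-port MUL/MUL
2. mulh;and @i2,i3  | dual
3. sub @i4  | RAW r2
4. or;sub @i5,i6  | dual
5. and @i7  | tail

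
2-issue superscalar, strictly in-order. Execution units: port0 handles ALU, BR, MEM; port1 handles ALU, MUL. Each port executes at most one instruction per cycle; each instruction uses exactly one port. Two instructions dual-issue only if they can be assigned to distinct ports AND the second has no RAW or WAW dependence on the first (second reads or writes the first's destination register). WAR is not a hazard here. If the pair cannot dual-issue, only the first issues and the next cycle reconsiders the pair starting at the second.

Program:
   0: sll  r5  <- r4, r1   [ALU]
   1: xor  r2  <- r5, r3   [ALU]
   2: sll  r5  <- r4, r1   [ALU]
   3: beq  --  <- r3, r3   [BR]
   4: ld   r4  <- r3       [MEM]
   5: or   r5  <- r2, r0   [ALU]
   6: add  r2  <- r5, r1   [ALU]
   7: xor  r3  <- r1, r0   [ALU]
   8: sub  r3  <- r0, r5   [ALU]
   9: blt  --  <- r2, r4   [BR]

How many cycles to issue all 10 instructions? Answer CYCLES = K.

[0] i0  sll  -- RAW r5
[1] i1&i2  xor;sll  -- pair
[2] i3  beq  -- no-port BR/MEM
[3] i4&i5  ld;or  -- pair
[4] i6&i7  add;xor  -- pair
[5] i8&i9  sub;blt  -- pair

CYCLES = 6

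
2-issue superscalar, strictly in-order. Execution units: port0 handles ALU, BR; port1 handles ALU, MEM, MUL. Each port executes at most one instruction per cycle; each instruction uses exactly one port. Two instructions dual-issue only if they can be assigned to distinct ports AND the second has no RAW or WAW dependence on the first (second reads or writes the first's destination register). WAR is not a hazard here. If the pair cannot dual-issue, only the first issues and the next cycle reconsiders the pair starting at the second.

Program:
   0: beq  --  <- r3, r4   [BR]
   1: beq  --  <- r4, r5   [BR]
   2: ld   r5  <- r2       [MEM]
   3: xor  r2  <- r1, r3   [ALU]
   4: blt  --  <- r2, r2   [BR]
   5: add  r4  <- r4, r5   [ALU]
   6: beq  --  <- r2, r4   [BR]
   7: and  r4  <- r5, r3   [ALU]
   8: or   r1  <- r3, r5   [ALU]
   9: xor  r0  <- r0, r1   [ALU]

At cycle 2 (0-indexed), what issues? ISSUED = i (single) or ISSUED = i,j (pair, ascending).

ISSUED = 3

  cy0 -> i0 (beq.BR) no-port BR/BR
  cy1 -> i1/i2 (beq.BR+ld.MEM) pair
  cy2 -> i3 (xor.ALU) RAW r2
  cy3 -> i4/i5 (blt.BR+add.ALU) pair
  cy4 -> i6/i7 (beq.BR+and.ALU) pair
  cy5 -> i8 (or.ALU) RAW r1
  cy6 -> i9 (xor.ALU) tail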